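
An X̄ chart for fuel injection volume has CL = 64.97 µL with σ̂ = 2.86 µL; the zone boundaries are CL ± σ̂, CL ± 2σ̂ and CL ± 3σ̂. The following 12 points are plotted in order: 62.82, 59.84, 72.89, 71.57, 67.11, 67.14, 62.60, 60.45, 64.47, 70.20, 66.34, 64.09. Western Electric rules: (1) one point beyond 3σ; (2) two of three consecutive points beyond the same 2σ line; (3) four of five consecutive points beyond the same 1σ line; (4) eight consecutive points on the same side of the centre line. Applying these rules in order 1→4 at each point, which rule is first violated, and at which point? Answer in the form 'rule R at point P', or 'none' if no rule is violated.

rule 2 at point 4

Zone of each point (C = within 1σ̂, B = 1σ̂–2σ̂, A = 2σ̂–3σ̂, * = beyond 3σ̂; sign = side of CL): 1:-C, 2:-B, 3:+A, 4:+A, 5:+C, 6:+C, 7:-C, 8:-B, 9:-C, 10:+B, 11:+C, 12:-C
Rule 2 (two of three consecutive points beyond the same 2σ limit) is satisfied at point 4.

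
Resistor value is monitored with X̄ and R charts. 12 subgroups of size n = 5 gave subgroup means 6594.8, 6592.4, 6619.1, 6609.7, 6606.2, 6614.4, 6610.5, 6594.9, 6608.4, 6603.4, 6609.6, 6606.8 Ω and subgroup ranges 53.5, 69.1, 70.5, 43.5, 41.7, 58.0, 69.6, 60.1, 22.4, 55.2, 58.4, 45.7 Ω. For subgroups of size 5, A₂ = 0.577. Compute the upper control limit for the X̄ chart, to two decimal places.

X̄̄ = (6594.8 + 6592.4 + 6619.1 + 6609.7 + 6606.2 + 6614.4 + 6610.5 + 6594.9 + 6608.4 + 6603.4 + 6609.6 + 6606.8) / 12 = 79270.2000 / 12 = 6605.8500
R̄ = (53.5 + 69.1 + 70.5 + 43.5 + 41.7 + 58.0 + 69.6 + 60.1 + 22.4 + 55.2 + 58.4 + 45.7) / 12 = 647.7000 / 12 = 53.9750
UCL = X̄̄ + A₂·R̄ = 6605.8500 + 0.577 × 53.9750 = 6636.9936

6636.99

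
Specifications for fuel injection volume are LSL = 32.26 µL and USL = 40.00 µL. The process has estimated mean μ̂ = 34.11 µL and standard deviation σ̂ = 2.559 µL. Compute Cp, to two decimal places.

Cp = (USL − LSL) / (6σ̂) = (40.00 − 32.26) / (6 × 2.559) = 7.7400 / 15.3540 = 0.5041

0.50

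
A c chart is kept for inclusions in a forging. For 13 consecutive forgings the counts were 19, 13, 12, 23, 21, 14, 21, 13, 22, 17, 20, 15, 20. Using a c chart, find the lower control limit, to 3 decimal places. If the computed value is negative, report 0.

c̄ = (19 + 13 + 12 + 23 + 21 + 14 + 21 + 13 + 22 + 17 + 20 + 15 + 20) / 13 = 230 / 13 = 17.6923
LCL = c̄ − 3√c̄ = 17.6923 − 3 × 4.2062 = 5.0736

5.074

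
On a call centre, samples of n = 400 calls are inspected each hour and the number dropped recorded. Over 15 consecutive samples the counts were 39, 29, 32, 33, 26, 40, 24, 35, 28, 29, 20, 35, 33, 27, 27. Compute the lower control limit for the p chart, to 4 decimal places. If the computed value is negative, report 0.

0.0364

p̄ = Σdᵢ / (k·n) = 457 / (15 × 400) = 0.07617
LCL = p̄ − 3·√(p̄(1−p̄)/n) = 0.07617 − 3 × 0.01326 = 0.03638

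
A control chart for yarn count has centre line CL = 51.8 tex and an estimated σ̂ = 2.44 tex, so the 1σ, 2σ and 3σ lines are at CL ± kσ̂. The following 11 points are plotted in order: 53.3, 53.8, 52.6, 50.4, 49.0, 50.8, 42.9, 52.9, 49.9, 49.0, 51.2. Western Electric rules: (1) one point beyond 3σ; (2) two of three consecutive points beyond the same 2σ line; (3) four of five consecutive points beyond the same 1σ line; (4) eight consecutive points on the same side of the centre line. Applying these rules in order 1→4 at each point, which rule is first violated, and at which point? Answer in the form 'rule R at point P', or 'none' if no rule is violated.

rule 1 at point 7

Zone of each point (C = within 1σ̂, B = 1σ̂–2σ̂, A = 2σ̂–3σ̂, * = beyond 3σ̂; sign = side of CL): 1:+C, 2:+C, 3:+C, 4:-C, 5:-B, 6:-C, 7:-*, 8:+C, 9:-C, 10:-B, 11:-C
Rule 1 (one point beyond the 3σ limits) is satisfied at point 7.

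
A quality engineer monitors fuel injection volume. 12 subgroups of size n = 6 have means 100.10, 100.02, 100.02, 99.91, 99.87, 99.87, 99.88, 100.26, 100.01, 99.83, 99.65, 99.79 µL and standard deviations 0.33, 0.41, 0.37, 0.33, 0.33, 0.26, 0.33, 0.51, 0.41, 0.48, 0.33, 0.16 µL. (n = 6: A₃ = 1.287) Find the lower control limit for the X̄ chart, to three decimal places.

99.478

X̄̄ = (100.10 + 100.02 + 100.02 + 99.91 + 99.87 + 99.87 + 99.88 + 100.26 + 100.01 + 99.83 + 99.65 + 99.79) / 12 = 99.9342
s̄ = (0.33 + 0.41 + 0.37 + 0.33 + 0.33 + 0.26 + 0.33 + 0.51 + 0.41 + 0.48 + 0.33 + 0.16) / 12 = 0.3542
LCL = X̄̄ − A₃·s̄ = 99.9342 − 1.287 × 0.3542 = 99.4784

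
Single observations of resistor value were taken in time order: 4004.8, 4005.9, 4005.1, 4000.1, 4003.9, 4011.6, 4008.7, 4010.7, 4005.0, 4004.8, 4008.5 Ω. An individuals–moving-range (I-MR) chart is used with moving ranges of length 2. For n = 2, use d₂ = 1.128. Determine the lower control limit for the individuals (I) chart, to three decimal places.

3997.532

X̄ = (4004.8 + 4005.9 + 4005.1 + 4000.1 + 4003.9 + 4011.6 + 4008.7 + 4010.7 + 4005.0 + 4004.8 + 4008.5) / 11 = 4006.2818
Moving ranges: 1.1, 0.8, 5.0, 3.8, 7.7, 2.9, 2.0, 5.7, 0.2, 3.7; M̄R̄ = 32.9000 / 10 = 3.2900
LCL = X̄ − 3·M̄R̄/d₂ = 4006.2818 − 3 × 3.2900 / 1.128 = 3997.5318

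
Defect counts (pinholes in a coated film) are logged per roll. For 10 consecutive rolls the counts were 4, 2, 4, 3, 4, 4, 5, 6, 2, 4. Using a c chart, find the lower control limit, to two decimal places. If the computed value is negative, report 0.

0.00

c̄ = (4 + 2 + 4 + 3 + 4 + 4 + 5 + 6 + 2 + 4) / 10 = 38 / 10 = 3.8000
LCL = c̄ − 3√c̄ = 3.8000 − 3 × 1.9494 = -2.0481 → 0 (cannot be negative)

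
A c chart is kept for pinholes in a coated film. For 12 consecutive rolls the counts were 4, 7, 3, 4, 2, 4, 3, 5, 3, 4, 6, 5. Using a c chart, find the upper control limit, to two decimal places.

c̄ = (4 + 7 + 3 + 4 + 2 + 4 + 3 + 5 + 3 + 4 + 6 + 5) / 12 = 50 / 12 = 4.1667
UCL = c̄ + 3√c̄ = 4.1667 + 3 × √4.1667 = 4.1667 + 3 × 2.0412 = 10.2904

10.29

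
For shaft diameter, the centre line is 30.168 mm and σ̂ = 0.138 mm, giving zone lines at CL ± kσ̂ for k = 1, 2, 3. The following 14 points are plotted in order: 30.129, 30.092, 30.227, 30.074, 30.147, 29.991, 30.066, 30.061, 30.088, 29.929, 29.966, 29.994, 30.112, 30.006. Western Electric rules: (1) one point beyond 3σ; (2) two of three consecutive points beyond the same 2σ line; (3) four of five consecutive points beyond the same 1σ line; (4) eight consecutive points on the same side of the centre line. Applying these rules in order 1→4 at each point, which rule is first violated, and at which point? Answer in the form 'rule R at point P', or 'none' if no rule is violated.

rule 4 at point 11

Zone of each point (C = within 1σ̂, B = 1σ̂–2σ̂, A = 2σ̂–3σ̂, * = beyond 3σ̂; sign = side of CL): 1:-C, 2:-C, 3:+C, 4:-C, 5:-C, 6:-B, 7:-C, 8:-C, 9:-C, 10:-B, 11:-B, 12:-B, 13:-C, 14:-B
Rule 4 (eight consecutive points on the same side of the centre line) is satisfied at point 11.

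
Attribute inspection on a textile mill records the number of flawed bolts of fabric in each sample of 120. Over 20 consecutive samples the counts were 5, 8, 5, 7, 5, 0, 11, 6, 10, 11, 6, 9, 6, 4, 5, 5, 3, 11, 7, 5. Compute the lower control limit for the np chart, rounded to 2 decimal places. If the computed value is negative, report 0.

p̄ = Σdᵢ / (k·n) = 129 / (20 × 120) = 0.05375
LCL = np̄ − 3·√(np̄(1−p̄)) = 6.4500 − 3 × 2.4705 = -0.9615 → 0 (negative, so LCL = 0)

0.00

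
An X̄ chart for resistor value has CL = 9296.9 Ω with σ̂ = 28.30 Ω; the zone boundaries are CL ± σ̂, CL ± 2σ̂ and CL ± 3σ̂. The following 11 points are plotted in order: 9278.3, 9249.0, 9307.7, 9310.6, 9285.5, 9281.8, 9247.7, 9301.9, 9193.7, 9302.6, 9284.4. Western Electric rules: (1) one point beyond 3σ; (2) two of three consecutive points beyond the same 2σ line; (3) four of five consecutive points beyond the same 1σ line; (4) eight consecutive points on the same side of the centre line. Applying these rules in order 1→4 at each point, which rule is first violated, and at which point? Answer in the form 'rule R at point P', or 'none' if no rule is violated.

Zone of each point (C = within 1σ̂, B = 1σ̂–2σ̂, A = 2σ̂–3σ̂, * = beyond 3σ̂; sign = side of CL): 1:-C, 2:-B, 3:+C, 4:+C, 5:-C, 6:-C, 7:-B, 8:+C, 9:-*, 10:+C, 11:-C
Rule 1 (one point beyond the 3σ limits) is satisfied at point 9.

rule 1 at point 9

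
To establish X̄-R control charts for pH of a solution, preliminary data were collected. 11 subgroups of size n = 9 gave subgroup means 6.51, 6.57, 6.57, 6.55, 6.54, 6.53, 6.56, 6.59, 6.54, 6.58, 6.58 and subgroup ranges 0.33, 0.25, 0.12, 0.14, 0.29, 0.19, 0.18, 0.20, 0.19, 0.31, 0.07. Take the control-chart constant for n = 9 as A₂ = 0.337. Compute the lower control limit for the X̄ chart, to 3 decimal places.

6.487

X̄̄ = (6.51 + 6.57 + 6.57 + 6.55 + 6.54 + 6.53 + 6.56 + 6.59 + 6.54 + 6.58 + 6.58) / 11 = 72.1200 / 11 = 6.5564
R̄ = (0.33 + 0.25 + 0.12 + 0.14 + 0.29 + 0.19 + 0.18 + 0.20 + 0.19 + 0.31 + 0.07) / 11 = 2.2700 / 11 = 0.2064
LCL = X̄̄ − A₂·R̄ = 6.5564 − 0.337 × 0.2064 = 6.4868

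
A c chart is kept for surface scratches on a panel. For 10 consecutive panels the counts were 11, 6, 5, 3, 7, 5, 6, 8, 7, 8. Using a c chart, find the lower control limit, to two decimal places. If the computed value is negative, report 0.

c̄ = (11 + 6 + 5 + 3 + 7 + 5 + 6 + 8 + 7 + 8) / 10 = 66 / 10 = 6.6000
LCL = c̄ − 3√c̄ = 6.6000 − 3 × 2.5690 = -1.1071 → 0 (cannot be negative)

0.00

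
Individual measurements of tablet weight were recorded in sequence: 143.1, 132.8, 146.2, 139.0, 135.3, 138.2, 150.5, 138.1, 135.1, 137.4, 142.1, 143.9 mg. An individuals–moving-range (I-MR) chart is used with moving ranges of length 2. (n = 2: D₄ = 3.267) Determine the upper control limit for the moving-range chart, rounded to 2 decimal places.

Moving ranges: 10.3, 13.4, 7.2, 3.7, 2.9, 12.3, 12.4, 3.0, 2.3, 4.7, 1.8; M̄R̄ = 74.0000 / 11 = 6.7273
UCL_MR = D₄·M̄R̄ = 3.267 × 6.7273 = 21.9780

21.98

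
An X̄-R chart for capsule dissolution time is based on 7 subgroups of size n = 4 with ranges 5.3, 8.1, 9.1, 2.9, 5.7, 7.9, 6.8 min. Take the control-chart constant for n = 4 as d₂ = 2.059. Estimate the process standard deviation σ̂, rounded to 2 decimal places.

R̄ = (5.3 + 8.1 + 9.1 + 2.9 + 5.7 + 7.9 + 6.8) / 7 = 6.5429
σ̂ = R̄ / d₂ = 6.5429 / 2.059 = 3.1777

3.18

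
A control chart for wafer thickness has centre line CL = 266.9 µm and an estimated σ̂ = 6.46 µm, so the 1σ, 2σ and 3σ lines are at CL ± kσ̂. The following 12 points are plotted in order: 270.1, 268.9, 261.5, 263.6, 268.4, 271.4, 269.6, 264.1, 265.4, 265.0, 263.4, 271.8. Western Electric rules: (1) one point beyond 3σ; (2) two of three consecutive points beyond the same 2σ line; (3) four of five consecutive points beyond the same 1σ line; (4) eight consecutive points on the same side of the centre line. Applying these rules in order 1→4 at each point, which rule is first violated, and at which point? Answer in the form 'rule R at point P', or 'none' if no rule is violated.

none

Zone of each point (C = within 1σ̂, B = 1σ̂–2σ̂, A = 2σ̂–3σ̂, * = beyond 3σ̂; sign = side of CL): 1:+C, 2:+C, 3:-C, 4:-C, 5:+C, 6:+C, 7:+C, 8:-C, 9:-C, 10:-C, 11:-C, 12:+C
No rule fires across all 12 points.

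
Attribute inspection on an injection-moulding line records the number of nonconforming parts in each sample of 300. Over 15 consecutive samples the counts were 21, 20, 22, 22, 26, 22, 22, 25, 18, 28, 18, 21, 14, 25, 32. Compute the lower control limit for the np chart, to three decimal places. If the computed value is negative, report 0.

p̄ = Σdᵢ / (k·n) = 336 / (15 × 300) = 0.07467
LCL = np̄ − 3·√(np̄(1−p̄)) = 22.4000 − 3 × 4.5527 = 8.7418

8.742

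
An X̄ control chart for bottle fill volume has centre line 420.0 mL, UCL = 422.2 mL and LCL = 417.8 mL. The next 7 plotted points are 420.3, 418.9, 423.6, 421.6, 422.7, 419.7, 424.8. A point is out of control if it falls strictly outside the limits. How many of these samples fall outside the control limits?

3

Compare each point to [417.8, 422.2]: sample 3 = 423.6 > UCL; sample 5 = 422.7 > UCL; sample 7 = 424.8 > UCL.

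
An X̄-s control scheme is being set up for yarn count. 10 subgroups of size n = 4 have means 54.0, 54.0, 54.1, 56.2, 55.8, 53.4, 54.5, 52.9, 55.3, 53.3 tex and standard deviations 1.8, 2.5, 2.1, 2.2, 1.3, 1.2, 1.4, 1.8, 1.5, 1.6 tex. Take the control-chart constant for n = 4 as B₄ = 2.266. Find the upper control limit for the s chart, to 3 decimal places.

3.943

s̄ = (1.8 + 2.5 + 2.1 + 2.2 + 1.3 + 1.2 + 1.4 + 1.8 + 1.5 + 1.6) / 10 = 1.7400
UCL_s = B₄·s̄ = 2.266 × 1.7400 = 3.9428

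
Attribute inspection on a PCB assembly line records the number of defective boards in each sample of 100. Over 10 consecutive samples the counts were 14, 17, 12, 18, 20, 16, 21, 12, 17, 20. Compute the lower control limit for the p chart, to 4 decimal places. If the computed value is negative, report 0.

0.0551

p̄ = Σdᵢ / (k·n) = 167 / (10 × 100) = 0.16700
LCL = p̄ − 3·√(p̄(1−p̄)/n) = 0.16700 − 3 × 0.03730 = 0.05511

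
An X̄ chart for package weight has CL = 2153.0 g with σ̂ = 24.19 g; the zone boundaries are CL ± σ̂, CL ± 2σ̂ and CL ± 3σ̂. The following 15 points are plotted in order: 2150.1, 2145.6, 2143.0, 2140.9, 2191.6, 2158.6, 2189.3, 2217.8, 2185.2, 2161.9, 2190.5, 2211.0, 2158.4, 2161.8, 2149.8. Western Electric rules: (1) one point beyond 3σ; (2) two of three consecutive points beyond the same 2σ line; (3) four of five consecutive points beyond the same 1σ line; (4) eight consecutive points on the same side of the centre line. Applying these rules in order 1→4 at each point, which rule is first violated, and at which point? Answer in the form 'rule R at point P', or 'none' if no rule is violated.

Zone of each point (C = within 1σ̂, B = 1σ̂–2σ̂, A = 2σ̂–3σ̂, * = beyond 3σ̂; sign = side of CL): 1:-C, 2:-C, 3:-C, 4:-C, 5:+B, 6:+C, 7:+B, 8:+A, 9:+B, 10:+C, 11:+B, 12:+A, 13:+C, 14:+C, 15:-C
Rule 3 (four of five consecutive points beyond the same 1σ limit) is satisfied at point 9.

rule 3 at point 9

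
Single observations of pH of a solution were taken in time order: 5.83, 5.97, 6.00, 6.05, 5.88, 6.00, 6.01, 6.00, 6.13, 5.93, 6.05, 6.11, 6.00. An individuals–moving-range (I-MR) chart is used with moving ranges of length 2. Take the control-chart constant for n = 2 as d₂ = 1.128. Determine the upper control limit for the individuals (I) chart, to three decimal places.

X̄ = (5.83 + 5.97 + 6.00 + 6.05 + 5.88 + 6.00 + 6.01 + 6.00 + 6.13 + 5.93 + 6.05 + 6.11 + 6.00) / 13 = 5.9969
Moving ranges: 0.14, 0.03, 0.05, 0.17, 0.12, 0.01, 0.01, 0.13, 0.20, 0.12, 0.06, 0.11; M̄R̄ = 1.1500 / 12 = 0.0958
UCL = X̄ + 3·M̄R̄/d₂ = 5.9969 + 3 × 0.0958 / 1.128 = 6.2518

6.252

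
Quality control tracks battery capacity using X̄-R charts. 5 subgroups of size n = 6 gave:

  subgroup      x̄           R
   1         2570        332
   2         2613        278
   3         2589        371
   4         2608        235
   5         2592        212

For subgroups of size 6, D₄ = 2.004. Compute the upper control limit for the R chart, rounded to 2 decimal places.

572.34

R̄ = (332 + 278 + 371 + 235 + 212) / 5 = 1428.0000 / 5 = 285.6000
UCL_R = D₄·R̄ = 2.004 × 285.6000 = 572.3424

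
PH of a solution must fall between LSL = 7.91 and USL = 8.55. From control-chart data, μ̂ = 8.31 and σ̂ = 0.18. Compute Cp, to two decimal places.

0.59

Cp = (USL − LSL) / (6σ̂) = (8.55 − 7.91) / (6 × 0.18) = 0.6400 / 1.0800 = 0.5926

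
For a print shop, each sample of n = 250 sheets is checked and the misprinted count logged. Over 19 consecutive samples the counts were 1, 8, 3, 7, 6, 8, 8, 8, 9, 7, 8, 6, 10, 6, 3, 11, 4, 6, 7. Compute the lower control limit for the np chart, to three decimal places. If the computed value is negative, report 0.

p̄ = Σdᵢ / (k·n) = 126 / (19 × 250) = 0.02653
LCL = np̄ − 3·√(np̄(1−p̄)) = 6.6316 − 3 × 2.5408 = -0.9908 → 0 (negative, so LCL = 0)

0.000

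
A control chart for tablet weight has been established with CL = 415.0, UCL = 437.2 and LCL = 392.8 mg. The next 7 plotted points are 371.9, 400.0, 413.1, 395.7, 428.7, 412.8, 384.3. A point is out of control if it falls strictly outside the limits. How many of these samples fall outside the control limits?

Compare each point to [392.8, 437.2]: sample 1 = 371.9 < LCL; sample 7 = 384.3 < LCL.

2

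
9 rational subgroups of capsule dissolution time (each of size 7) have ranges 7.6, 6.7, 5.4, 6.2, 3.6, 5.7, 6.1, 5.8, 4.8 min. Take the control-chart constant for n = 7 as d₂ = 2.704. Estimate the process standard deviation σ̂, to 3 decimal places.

2.133

R̄ = (7.6 + 6.7 + 5.4 + 6.2 + 3.6 + 5.7 + 6.1 + 5.8 + 4.8) / 9 = 5.7667
σ̂ = R̄ / d₂ = 5.7667 / 2.704 = 2.1326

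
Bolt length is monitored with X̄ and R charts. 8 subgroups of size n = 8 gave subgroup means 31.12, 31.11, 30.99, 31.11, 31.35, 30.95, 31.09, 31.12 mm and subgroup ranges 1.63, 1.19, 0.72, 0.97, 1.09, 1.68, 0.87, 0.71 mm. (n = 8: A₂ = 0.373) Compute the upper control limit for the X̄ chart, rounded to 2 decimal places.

31.52

X̄̄ = (31.12 + 31.11 + 30.99 + 31.11 + 31.35 + 30.95 + 31.09 + 31.12) / 8 = 248.8400 / 8 = 31.1050
R̄ = (1.63 + 1.19 + 0.72 + 0.97 + 1.09 + 1.68 + 0.87 + 0.71) / 8 = 8.8600 / 8 = 1.1075
UCL = X̄̄ + A₂·R̄ = 31.1050 + 0.373 × 1.1075 = 31.5181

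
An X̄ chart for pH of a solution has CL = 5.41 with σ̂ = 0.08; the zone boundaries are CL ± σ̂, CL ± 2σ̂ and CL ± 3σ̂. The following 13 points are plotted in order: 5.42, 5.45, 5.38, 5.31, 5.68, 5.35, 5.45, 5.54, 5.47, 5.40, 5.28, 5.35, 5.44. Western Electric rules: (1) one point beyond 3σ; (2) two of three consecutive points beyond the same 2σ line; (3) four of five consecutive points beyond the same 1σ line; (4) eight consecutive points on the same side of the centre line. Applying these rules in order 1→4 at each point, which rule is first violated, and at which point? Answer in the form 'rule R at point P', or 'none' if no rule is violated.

Zone of each point (C = within 1σ̂, B = 1σ̂–2σ̂, A = 2σ̂–3σ̂, * = beyond 3σ̂; sign = side of CL): 1:+C, 2:+C, 3:-C, 4:-B, 5:+*, 6:-C, 7:+C, 8:+B, 9:+C, 10:-C, 11:-B, 12:-C, 13:+C
Rule 1 (one point beyond the 3σ limits) is satisfied at point 5.

rule 1 at point 5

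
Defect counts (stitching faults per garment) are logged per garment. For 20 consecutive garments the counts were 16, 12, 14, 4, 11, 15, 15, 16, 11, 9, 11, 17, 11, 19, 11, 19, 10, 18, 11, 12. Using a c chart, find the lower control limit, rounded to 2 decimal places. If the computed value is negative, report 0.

2.24

c̄ = (16 + 12 + 14 + 4 + 11 + 15 + 15 + 16 + 11 + 9 + 11 + 17 + 11 + 19 + 11 + 19 + 10 + 18 + 11 + 12) / 20 = 262 / 20 = 13.1000
LCL = c̄ − 3√c̄ = 13.1000 − 3 × 3.6194 = 2.2418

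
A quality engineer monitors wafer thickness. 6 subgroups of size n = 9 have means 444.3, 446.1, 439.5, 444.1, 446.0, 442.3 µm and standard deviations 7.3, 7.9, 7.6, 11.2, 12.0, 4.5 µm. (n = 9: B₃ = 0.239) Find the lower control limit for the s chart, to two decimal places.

s̄ = (7.3 + 7.9 + 7.6 + 11.2 + 12.0 + 4.5) / 6 = 8.4167
LCL_s = B₃·s̄ = 0.239 × 8.4167 = 2.0116

2.01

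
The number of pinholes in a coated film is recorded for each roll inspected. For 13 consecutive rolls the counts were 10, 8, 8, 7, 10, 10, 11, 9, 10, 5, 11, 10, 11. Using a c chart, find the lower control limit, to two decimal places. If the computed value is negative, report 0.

c̄ = (10 + 8 + 8 + 7 + 10 + 10 + 11 + 9 + 10 + 5 + 11 + 10 + 11) / 13 = 120 / 13 = 9.2308
LCL = c̄ − 3√c̄ = 9.2308 − 3 × 3.0382 = 0.1161

0.12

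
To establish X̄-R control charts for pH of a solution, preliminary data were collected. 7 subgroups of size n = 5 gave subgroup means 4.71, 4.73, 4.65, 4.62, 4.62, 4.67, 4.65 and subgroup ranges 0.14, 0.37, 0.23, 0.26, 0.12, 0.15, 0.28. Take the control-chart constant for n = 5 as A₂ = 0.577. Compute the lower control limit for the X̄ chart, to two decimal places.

X̄̄ = (4.71 + 4.73 + 4.65 + 4.62 + 4.62 + 4.67 + 4.65) / 7 = 32.6500 / 7 = 4.6643
R̄ = (0.14 + 0.37 + 0.23 + 0.26 + 0.12 + 0.15 + 0.28) / 7 = 1.5500 / 7 = 0.2214
LCL = X̄̄ − A₂·R̄ = 4.6643 − 0.577 × 0.2214 = 4.5365

4.54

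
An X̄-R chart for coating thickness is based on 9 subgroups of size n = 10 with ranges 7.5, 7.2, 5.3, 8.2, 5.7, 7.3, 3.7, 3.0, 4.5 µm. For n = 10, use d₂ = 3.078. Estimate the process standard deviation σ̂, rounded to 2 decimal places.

1.89

R̄ = (7.5 + 7.2 + 5.3 + 8.2 + 5.7 + 7.3 + 3.7 + 3.0 + 4.5) / 9 = 5.8222
σ̂ = R̄ / d₂ = 5.8222 / 3.078 = 1.8916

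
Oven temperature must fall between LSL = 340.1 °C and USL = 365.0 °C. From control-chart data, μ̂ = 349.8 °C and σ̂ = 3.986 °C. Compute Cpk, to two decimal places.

0.81

Cpu = (USL − μ̂) / (3σ̂) = (365.0 − 349.8) / (3 × 3.986) = 1.2711; Cpl = (μ̂ − LSL) / (3σ̂) = (349.8 − 340.1) / (3 × 3.986) = 0.8112; Cpk = min(Cpu, Cpl) = 0.8112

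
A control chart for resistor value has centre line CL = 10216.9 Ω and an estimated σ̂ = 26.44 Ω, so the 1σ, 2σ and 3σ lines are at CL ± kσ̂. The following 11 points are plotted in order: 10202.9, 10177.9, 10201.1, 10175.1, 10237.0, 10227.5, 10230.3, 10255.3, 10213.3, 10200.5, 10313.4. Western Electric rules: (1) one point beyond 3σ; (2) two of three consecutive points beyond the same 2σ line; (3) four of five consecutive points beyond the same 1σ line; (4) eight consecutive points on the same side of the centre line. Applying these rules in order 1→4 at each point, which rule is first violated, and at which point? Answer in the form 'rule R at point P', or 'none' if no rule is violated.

rule 1 at point 11

Zone of each point (C = within 1σ̂, B = 1σ̂–2σ̂, A = 2σ̂–3σ̂, * = beyond 3σ̂; sign = side of CL): 1:-C, 2:-B, 3:-C, 4:-B, 5:+C, 6:+C, 7:+C, 8:+B, 9:-C, 10:-C, 11:+*
Rule 1 (one point beyond the 3σ limits) is satisfied at point 11.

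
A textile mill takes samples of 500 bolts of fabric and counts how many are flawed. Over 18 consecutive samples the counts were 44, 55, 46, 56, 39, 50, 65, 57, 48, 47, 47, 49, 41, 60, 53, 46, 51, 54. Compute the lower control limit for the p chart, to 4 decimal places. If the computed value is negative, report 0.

p̄ = Σdᵢ / (k·n) = 908 / (18 × 500) = 0.10089
LCL = p̄ − 3·√(p̄(1−p̄)/n) = 0.10089 − 3 × 0.01347 = 0.06048

0.0605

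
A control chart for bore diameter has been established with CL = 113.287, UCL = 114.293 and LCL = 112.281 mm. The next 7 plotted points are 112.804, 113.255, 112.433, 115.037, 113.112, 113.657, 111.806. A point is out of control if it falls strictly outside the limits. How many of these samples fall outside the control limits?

2

Compare each point to [112.281, 114.293]: sample 4 = 115.037 > UCL; sample 7 = 111.806 < LCL.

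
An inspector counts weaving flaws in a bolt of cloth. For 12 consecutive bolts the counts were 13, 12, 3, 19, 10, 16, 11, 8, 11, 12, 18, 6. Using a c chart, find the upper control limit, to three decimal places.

21.794

c̄ = (13 + 12 + 3 + 19 + 10 + 16 + 11 + 8 + 11 + 12 + 18 + 6) / 12 = 139 / 12 = 11.5833
UCL = c̄ + 3√c̄ = 11.5833 + 3 × √11.5833 = 11.5833 + 3 × 3.4034 = 21.7936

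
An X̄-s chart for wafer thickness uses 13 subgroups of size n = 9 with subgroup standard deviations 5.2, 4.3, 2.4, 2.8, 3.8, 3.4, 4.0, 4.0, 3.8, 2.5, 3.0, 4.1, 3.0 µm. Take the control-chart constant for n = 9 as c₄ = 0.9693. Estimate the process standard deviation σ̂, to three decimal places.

s̄ = (5.2 + 4.3 + 2.4 + 2.8 + 3.8 + 3.4 + 4.0 + 4.0 + 3.8 + 2.5 + 3.0 + 4.1 + 3.0) / 13 = 3.5615
σ̂ = s̄ / c₄ = 3.5615 / 0.9693 = 3.6743

3.674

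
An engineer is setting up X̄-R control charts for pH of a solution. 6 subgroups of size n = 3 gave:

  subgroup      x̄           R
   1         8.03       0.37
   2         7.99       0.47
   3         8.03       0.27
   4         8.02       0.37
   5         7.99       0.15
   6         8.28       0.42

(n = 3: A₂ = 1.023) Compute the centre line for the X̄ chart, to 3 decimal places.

X̄̄ = (8.03 + 7.99 + 8.03 + 8.02 + 7.99 + 8.28) / 6 = 48.3400 / 6 = 8.0567
CL = X̄̄ = 8.0567

8.057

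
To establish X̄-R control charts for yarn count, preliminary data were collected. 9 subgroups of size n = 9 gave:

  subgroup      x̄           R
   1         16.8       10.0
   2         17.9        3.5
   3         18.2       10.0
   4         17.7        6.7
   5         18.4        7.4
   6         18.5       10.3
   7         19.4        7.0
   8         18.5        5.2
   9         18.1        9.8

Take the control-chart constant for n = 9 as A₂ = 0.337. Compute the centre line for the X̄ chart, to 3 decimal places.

X̄̄ = (16.8 + 17.9 + 18.2 + 17.7 + 18.4 + 18.5 + 19.4 + 18.5 + 18.1) / 9 = 163.5000 / 9 = 18.1667
CL = X̄̄ = 18.1667

18.167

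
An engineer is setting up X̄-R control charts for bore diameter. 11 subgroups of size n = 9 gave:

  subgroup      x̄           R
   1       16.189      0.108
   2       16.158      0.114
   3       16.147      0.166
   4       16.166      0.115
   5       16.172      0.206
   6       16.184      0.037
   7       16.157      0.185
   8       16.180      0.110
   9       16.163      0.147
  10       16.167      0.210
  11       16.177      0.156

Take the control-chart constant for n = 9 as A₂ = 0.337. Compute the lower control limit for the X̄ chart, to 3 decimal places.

16.121

X̄̄ = (16.189 + 16.158 + 16.147 + 16.166 + 16.172 + 16.184 + 16.157 + 16.180 + 16.163 + 16.167 + 16.177) / 11 = 177.8600 / 11 = 16.1691
R̄ = (0.108 + 0.114 + 0.166 + 0.115 + 0.206 + 0.037 + 0.185 + 0.110 + 0.147 + 0.210 + 0.156) / 11 = 1.5540 / 11 = 0.1413
LCL = X̄̄ − A₂·R̄ = 16.1691 − 0.337 × 0.1413 = 16.1215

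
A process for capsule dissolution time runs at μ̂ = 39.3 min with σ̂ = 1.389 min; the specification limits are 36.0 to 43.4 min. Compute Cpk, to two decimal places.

Cpu = (USL − μ̂) / (3σ̂) = (43.4 − 39.3) / (3 × 1.389) = 0.9839; Cpl = (μ̂ − LSL) / (3σ̂) = (39.3 − 36.0) / (3 × 1.389) = 0.7919; Cpk = min(Cpu, Cpl) = 0.7919

0.79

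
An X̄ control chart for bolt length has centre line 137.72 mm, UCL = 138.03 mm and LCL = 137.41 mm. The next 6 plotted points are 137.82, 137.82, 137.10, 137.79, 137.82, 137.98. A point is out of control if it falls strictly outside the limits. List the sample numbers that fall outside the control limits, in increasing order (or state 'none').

3

Compare each point to [137.41, 138.03]: sample 3 = 137.10 < LCL.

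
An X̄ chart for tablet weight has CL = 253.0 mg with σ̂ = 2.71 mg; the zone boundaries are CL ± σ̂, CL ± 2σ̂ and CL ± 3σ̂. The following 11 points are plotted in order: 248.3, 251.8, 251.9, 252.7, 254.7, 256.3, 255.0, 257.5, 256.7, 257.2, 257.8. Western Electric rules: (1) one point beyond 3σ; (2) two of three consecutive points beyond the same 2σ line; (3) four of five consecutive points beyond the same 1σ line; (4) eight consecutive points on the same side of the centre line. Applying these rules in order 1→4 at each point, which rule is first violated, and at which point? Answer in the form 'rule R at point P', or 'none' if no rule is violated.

rule 3 at point 10

Zone of each point (C = within 1σ̂, B = 1σ̂–2σ̂, A = 2σ̂–3σ̂, * = beyond 3σ̂; sign = side of CL): 1:-B, 2:-C, 3:-C, 4:-C, 5:+C, 6:+B, 7:+C, 8:+B, 9:+B, 10:+B, 11:+B
Rule 3 (four of five consecutive points beyond the same 1σ limit) is satisfied at point 10.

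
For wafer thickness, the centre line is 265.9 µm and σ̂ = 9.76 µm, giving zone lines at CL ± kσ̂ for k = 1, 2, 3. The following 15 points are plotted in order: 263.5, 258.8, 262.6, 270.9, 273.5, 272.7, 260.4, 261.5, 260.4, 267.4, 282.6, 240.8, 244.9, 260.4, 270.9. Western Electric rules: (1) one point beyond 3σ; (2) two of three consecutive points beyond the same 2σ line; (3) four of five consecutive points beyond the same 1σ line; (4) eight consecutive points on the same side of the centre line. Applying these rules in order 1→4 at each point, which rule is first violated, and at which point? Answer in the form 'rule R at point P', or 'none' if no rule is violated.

rule 2 at point 13

Zone of each point (C = within 1σ̂, B = 1σ̂–2σ̂, A = 2σ̂–3σ̂, * = beyond 3σ̂; sign = side of CL): 1:-C, 2:-C, 3:-C, 4:+C, 5:+C, 6:+C, 7:-C, 8:-C, 9:-C, 10:+C, 11:+B, 12:-A, 13:-A, 14:-C, 15:+C
Rule 2 (two of three consecutive points beyond the same 2σ limit) is satisfied at point 13.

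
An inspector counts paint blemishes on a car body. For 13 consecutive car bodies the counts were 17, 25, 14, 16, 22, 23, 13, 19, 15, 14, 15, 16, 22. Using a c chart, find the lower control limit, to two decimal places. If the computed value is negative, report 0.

5.12

c̄ = (17 + 25 + 14 + 16 + 22 + 23 + 13 + 19 + 15 + 14 + 15 + 16 + 22) / 13 = 231 / 13 = 17.7692
LCL = c̄ − 3√c̄ = 17.7692 − 3 × 4.2154 = 5.1232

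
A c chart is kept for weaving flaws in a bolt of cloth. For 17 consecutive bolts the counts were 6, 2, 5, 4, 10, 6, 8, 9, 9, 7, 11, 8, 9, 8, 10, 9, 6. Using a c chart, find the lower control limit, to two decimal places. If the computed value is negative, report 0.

c̄ = (6 + 2 + 5 + 4 + 10 + 6 + 8 + 9 + 9 + 7 + 11 + 8 + 9 + 8 + 10 + 9 + 6) / 17 = 127 / 17 = 7.4706
LCL = c̄ − 3√c̄ = 7.4706 − 3 × 2.7332 = -0.7291 → 0 (cannot be negative)

0.00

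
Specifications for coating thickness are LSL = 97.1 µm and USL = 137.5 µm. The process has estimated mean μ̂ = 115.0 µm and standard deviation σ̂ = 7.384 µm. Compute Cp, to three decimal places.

0.912

Cp = (USL − LSL) / (6σ̂) = (137.5 − 97.1) / (6 × 7.384) = 40.4000 / 44.3040 = 0.9119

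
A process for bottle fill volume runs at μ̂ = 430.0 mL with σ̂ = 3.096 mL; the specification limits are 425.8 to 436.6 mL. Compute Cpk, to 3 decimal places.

0.452

Cpu = (USL − μ̂) / (3σ̂) = (436.6 − 430.0) / (3 × 3.096) = 0.7106; Cpl = (μ̂ − LSL) / (3σ̂) = (430.0 − 425.8) / (3 × 3.096) = 0.4522; Cpk = min(Cpu, Cpl) = 0.4522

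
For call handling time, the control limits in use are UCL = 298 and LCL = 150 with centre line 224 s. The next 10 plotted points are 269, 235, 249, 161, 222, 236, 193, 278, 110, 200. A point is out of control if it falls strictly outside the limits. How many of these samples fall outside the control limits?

1

Compare each point to [150, 298]: sample 9 = 110 < LCL.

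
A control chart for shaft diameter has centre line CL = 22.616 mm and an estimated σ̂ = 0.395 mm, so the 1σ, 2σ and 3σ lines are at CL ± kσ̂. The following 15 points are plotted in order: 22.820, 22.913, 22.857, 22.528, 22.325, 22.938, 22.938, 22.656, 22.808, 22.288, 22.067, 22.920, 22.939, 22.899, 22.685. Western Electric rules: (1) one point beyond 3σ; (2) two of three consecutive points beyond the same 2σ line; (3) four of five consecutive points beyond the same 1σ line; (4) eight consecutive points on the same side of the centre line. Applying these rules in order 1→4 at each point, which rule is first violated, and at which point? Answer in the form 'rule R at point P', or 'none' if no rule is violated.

none

Zone of each point (C = within 1σ̂, B = 1σ̂–2σ̂, A = 2σ̂–3σ̂, * = beyond 3σ̂; sign = side of CL): 1:+C, 2:+C, 3:+C, 4:-C, 5:-C, 6:+C, 7:+C, 8:+C, 9:+C, 10:-C, 11:-B, 12:+C, 13:+C, 14:+C, 15:+C
No rule fires across all 15 points.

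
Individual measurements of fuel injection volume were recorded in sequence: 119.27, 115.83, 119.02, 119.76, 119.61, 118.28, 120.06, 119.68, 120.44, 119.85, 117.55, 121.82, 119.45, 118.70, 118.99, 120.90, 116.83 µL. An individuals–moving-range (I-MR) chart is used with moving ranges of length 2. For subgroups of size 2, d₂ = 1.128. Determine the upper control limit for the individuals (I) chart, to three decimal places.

X̄ = (119.27 + 115.83 + 119.02 + 119.76 + 119.61 + 118.28 + 120.06 + 119.68 + 120.44 + 119.85 + 117.55 + 121.82 + 119.45 + 118.70 + 118.99 + 120.90 + 116.83) / 17 = 119.1788
Moving ranges: 3.44, 3.19, 0.74, 0.15, 1.33, 1.78, 0.38, 0.76, 0.59, 2.30, 4.27, 2.37, 0.75, 0.29, 1.91, 4.07; M̄R̄ = 28.3200 / 16 = 1.7700
UCL = X̄ + 3·M̄R̄/d₂ = 119.1788 + 3 × 1.7700 / 1.128 = 123.8863

123.886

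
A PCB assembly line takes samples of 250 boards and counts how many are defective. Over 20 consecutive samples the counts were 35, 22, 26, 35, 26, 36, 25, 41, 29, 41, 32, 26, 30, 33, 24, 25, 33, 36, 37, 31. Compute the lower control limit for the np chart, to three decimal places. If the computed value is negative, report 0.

15.484

p̄ = Σdᵢ / (k·n) = 623 / (20 × 250) = 0.12460
LCL = np̄ − 3·√(np̄(1−p̄)) = 31.1500 − 3 × 5.2219 = 15.4842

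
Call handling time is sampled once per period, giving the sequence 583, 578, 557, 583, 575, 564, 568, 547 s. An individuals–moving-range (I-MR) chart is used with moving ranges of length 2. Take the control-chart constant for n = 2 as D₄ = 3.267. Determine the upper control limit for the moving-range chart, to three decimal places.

Moving ranges: 5, 21, 26, 8, 11, 4, 21; M̄R̄ = 96.0000 / 7 = 13.7143
UCL_MR = D₄·M̄R̄ = 3.267 × 13.7143 = 44.8046

44.805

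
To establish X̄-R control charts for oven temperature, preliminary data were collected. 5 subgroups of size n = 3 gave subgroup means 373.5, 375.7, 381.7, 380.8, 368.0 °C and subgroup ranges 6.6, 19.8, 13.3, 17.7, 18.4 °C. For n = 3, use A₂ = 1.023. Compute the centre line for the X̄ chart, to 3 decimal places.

X̄̄ = (373.5 + 375.7 + 381.7 + 380.8 + 368.0) / 5 = 1879.7000 / 5 = 375.9400
CL = X̄̄ = 375.9400

375.940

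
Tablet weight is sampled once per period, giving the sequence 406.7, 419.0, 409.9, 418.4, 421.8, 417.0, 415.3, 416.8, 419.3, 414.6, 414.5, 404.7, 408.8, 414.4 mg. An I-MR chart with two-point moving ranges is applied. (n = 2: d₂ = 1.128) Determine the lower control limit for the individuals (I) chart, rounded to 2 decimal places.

X̄ = (406.7 + 419.0 + 409.9 + 418.4 + 421.8 + 417.0 + 415.3 + 416.8 + 419.3 + 414.6 + 414.5 + 404.7 + 408.8 + 414.4) / 14 = 414.3714
Moving ranges: 12.3, 9.1, 8.5, 3.4, 4.8, 1.7, 1.5, 2.5, 4.7, 0.1, 9.8, 4.1, 5.6; M̄R̄ = 68.1000 / 13 = 5.2385
LCL = X̄ − 3·M̄R̄/d₂ = 414.3714 − 3 × 5.2385 / 1.128 = 400.4394

400.44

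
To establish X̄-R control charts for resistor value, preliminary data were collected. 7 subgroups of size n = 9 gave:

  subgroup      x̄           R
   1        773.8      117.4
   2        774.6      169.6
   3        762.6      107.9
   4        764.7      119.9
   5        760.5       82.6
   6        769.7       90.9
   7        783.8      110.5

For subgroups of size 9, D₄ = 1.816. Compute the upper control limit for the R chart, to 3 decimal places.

R̄ = (117.4 + 169.6 + 107.9 + 119.9 + 82.6 + 90.9 + 110.5) / 7 = 798.8000 / 7 = 114.1143
UCL_R = D₄·R̄ = 1.816 × 114.1143 = 207.2315

207.232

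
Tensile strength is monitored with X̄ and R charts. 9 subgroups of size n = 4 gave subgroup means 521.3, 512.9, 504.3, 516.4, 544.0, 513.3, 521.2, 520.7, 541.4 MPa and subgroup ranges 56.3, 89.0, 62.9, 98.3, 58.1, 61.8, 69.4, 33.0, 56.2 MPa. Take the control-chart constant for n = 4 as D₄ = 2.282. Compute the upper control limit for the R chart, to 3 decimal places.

148.330

R̄ = (56.3 + 89.0 + 62.9 + 98.3 + 58.1 + 61.8 + 69.4 + 33.0 + 56.2) / 9 = 585.0000 / 9 = 65.0000
UCL_R = D₄·R̄ = 2.282 × 65.0000 = 148.3300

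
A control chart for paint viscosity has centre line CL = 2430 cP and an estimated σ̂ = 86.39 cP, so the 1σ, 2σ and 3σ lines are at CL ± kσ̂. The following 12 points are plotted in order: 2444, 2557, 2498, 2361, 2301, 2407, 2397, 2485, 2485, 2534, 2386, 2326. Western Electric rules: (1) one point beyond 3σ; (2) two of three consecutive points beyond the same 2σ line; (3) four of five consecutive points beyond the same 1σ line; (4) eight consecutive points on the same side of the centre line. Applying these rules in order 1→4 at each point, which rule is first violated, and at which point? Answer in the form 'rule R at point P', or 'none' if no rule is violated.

Zone of each point (C = within 1σ̂, B = 1σ̂–2σ̂, A = 2σ̂–3σ̂, * = beyond 3σ̂; sign = side of CL): 1:+C, 2:+B, 3:+C, 4:-C, 5:-B, 6:-C, 7:-C, 8:+C, 9:+C, 10:+B, 11:-C, 12:-B
No rule fires across all 12 points.

none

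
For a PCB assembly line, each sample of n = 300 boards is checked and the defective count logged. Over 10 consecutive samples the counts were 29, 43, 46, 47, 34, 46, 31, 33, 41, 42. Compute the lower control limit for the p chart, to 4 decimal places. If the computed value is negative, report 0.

p̄ = Σdᵢ / (k·n) = 392 / (10 × 300) = 0.13067
LCL = p̄ − 3·√(p̄(1−p̄)/n) = 0.13067 − 3 × 0.01946 = 0.07229

0.0723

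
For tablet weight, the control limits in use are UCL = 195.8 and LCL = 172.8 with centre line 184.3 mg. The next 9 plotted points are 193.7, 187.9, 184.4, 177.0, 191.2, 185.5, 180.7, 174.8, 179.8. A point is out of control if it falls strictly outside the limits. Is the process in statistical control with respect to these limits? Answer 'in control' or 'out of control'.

All 9 points lie within [172.8, 195.8].

in control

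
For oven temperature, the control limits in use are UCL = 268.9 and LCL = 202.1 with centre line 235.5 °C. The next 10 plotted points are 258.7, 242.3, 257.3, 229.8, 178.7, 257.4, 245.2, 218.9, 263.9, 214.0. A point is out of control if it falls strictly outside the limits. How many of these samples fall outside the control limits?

1

Compare each point to [202.1, 268.9]: sample 5 = 178.7 < LCL.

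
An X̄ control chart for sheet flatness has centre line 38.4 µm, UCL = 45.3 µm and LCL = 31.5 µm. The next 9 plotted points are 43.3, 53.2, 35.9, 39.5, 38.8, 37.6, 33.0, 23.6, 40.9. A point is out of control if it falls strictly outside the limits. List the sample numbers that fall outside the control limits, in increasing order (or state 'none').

2, 8

Compare each point to [31.5, 45.3]: sample 2 = 53.2 > UCL; sample 8 = 23.6 < LCL.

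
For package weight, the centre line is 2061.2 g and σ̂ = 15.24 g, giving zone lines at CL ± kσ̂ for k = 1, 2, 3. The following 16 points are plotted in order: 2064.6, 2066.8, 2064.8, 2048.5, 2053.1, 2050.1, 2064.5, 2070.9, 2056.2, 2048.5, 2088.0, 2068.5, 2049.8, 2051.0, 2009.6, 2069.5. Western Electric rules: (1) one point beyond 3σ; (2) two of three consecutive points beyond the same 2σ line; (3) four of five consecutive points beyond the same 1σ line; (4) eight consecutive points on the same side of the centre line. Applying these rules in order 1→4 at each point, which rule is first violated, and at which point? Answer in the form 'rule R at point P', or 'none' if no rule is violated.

rule 1 at point 15

Zone of each point (C = within 1σ̂, B = 1σ̂–2σ̂, A = 2σ̂–3σ̂, * = beyond 3σ̂; sign = side of CL): 1:+C, 2:+C, 3:+C, 4:-C, 5:-C, 6:-C, 7:+C, 8:+C, 9:-C, 10:-C, 11:+B, 12:+C, 13:-C, 14:-C, 15:-*, 16:+C
Rule 1 (one point beyond the 3σ limits) is satisfied at point 15.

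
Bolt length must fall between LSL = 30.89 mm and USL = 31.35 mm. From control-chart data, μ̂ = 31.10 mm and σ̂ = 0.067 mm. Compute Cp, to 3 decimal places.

1.144

Cp = (USL − LSL) / (6σ̂) = (31.35 − 30.89) / (6 × 0.067) = 0.4600 / 0.4020 = 1.1443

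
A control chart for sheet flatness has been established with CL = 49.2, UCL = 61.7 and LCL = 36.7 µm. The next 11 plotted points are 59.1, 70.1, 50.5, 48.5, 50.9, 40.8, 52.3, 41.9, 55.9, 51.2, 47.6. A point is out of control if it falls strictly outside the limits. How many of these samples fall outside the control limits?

Compare each point to [36.7, 61.7]: sample 2 = 70.1 > UCL.

1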